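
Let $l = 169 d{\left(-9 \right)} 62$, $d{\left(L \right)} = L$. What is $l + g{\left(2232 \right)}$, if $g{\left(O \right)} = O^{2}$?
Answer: $4887522$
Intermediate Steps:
$l = -94302$ ($l = 169 \left(-9\right) 62 = \left(-1521\right) 62 = -94302$)
$l + g{\left(2232 \right)} = -94302 + 2232^{2} = -94302 + 4981824 = 4887522$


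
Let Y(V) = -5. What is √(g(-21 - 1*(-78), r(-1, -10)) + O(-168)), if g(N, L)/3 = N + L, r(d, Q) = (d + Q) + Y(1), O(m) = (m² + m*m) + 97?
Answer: 2*√14167 ≈ 238.05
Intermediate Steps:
O(m) = 97 + 2*m² (O(m) = (m² + m²) + 97 = 2*m² + 97 = 97 + 2*m²)
r(d, Q) = -5 + Q + d (r(d, Q) = (d + Q) - 5 = (Q + d) - 5 = -5 + Q + d)
g(N, L) = 3*L + 3*N (g(N, L) = 3*(N + L) = 3*(L + N) = 3*L + 3*N)
√(g(-21 - 1*(-78), r(-1, -10)) + O(-168)) = √((3*(-5 - 10 - 1) + 3*(-21 - 1*(-78))) + (97 + 2*(-168)²)) = √((3*(-16) + 3*(-21 + 78)) + (97 + 2*28224)) = √((-48 + 3*57) + (97 + 56448)) = √((-48 + 171) + 56545) = √(123 + 56545) = √56668 = 2*√14167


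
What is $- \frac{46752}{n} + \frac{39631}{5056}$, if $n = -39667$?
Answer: $\frac{1808420989}{200556352} \approx 9.017$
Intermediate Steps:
$- \frac{46752}{n} + \frac{39631}{5056} = - \frac{46752}{-39667} + \frac{39631}{5056} = \left(-46752\right) \left(- \frac{1}{39667}\right) + 39631 \cdot \frac{1}{5056} = \frac{46752}{39667} + \frac{39631}{5056} = \frac{1808420989}{200556352}$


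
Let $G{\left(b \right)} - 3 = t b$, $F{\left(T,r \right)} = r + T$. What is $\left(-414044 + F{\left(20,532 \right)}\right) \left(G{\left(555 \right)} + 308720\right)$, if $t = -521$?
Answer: $-8091211456$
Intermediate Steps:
$F{\left(T,r \right)} = T + r$
$G{\left(b \right)} = 3 - 521 b$
$\left(-414044 + F{\left(20,532 \right)}\right) \left(G{\left(555 \right)} + 308720\right) = \left(-414044 + \left(20 + 532\right)\right) \left(\left(3 - 289155\right) + 308720\right) = \left(-414044 + 552\right) \left(\left(3 - 289155\right) + 308720\right) = - 413492 \left(-289152 + 308720\right) = \left(-413492\right) 19568 = -8091211456$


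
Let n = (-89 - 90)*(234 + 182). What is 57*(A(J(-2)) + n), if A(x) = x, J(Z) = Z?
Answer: -4244562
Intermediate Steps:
n = -74464 (n = -179*416 = -74464)
57*(A(J(-2)) + n) = 57*(-2 - 74464) = 57*(-74466) = -4244562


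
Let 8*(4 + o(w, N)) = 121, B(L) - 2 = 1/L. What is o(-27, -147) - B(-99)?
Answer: 7235/792 ≈ 9.1351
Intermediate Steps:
B(L) = 2 + 1/L
o(w, N) = 89/8 (o(w, N) = -4 + (⅛)*121 = -4 + 121/8 = 89/8)
o(-27, -147) - B(-99) = 89/8 - (2 + 1/(-99)) = 89/8 - (2 - 1/99) = 89/8 - 1*197/99 = 89/8 - 197/99 = 7235/792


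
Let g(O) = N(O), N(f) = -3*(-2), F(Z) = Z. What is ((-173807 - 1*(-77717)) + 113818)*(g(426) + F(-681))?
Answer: -11966400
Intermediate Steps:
N(f) = 6
g(O) = 6
((-173807 - 1*(-77717)) + 113818)*(g(426) + F(-681)) = ((-173807 - 1*(-77717)) + 113818)*(6 - 681) = ((-173807 + 77717) + 113818)*(-675) = (-96090 + 113818)*(-675) = 17728*(-675) = -11966400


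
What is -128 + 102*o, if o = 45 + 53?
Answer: 9868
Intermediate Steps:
o = 98
-128 + 102*o = -128 + 102*98 = -128 + 9996 = 9868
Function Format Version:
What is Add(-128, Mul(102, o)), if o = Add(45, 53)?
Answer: 9868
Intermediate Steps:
o = 98
Add(-128, Mul(102, o)) = Add(-128, Mul(102, 98)) = Add(-128, 9996) = 9868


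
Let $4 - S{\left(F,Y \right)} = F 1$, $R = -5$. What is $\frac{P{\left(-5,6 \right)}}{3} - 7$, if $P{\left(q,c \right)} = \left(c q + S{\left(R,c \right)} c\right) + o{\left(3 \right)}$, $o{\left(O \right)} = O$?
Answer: $2$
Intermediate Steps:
$S{\left(F,Y \right)} = 4 - F$ ($S{\left(F,Y \right)} = 4 - F 1 = 4 - F$)
$P{\left(q,c \right)} = 3 + 9 c + c q$ ($P{\left(q,c \right)} = \left(c q + \left(4 - -5\right) c\right) + 3 = \left(c q + \left(4 + 5\right) c\right) + 3 = \left(c q + 9 c\right) + 3 = \left(9 c + c q\right) + 3 = 3 + 9 c + c q$)
$\frac{P{\left(-5,6 \right)}}{3} - 7 = \frac{3 + 9 \cdot 6 + 6 \left(-5\right)}{3} - 7 = \left(3 + 54 - 30\right) \frac{1}{3} - 7 = 27 \cdot \frac{1}{3} - 7 = 9 - 7 = 2$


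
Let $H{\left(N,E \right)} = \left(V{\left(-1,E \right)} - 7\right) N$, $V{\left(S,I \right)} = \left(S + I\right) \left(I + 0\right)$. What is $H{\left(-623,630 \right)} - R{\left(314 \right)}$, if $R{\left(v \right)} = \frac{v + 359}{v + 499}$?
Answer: $- \frac{200706813910}{813} \approx -2.4687 \cdot 10^{8}$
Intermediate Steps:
$V{\left(S,I \right)} = I \left(I + S\right)$ ($V{\left(S,I \right)} = \left(I + S\right) I = I \left(I + S\right)$)
$H{\left(N,E \right)} = N \left(-7 + E \left(-1 + E\right)\right)$ ($H{\left(N,E \right)} = \left(E \left(E - 1\right) - 7\right) N = \left(E \left(-1 + E\right) - 7\right) N = \left(-7 + E \left(-1 + E\right)\right) N = N \left(-7 + E \left(-1 + E\right)\right)$)
$R{\left(v \right)} = \frac{359 + v}{499 + v}$
$H{\left(-623,630 \right)} - R{\left(314 \right)} = - 623 \left(-7 + 630 \left(-1 + 630\right)\right) - \frac{359 + 314}{499 + 314} = - 623 \left(-7 + 630 \cdot 629\right) - \frac{1}{813} \cdot 673 = - 623 \left(-7 + 396270\right) - \frac{1}{813} \cdot 673 = \left(-623\right) 396263 - \frac{673}{813} = -246871849 - \frac{673}{813} = - \frac{200706813910}{813}$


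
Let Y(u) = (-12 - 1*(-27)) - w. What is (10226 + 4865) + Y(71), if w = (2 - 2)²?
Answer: 15106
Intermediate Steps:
w = 0 (w = 0² = 0)
Y(u) = 15 (Y(u) = (-12 - 1*(-27)) - 1*0 = (-12 + 27) + 0 = 15 + 0 = 15)
(10226 + 4865) + Y(71) = (10226 + 4865) + 15 = 15091 + 15 = 15106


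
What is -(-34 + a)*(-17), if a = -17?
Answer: -867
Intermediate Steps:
-(-34 + a)*(-17) = -(-34 - 17)*(-17) = -(-51)*(-17) = -1*867 = -867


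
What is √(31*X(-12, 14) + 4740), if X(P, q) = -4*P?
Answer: 6*√173 ≈ 78.918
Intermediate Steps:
√(31*X(-12, 14) + 4740) = √(31*(-4*(-12)) + 4740) = √(31*48 + 4740) = √(1488 + 4740) = √6228 = 6*√173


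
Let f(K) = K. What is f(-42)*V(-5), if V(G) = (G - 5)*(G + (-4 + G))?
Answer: -5880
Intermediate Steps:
V(G) = (-5 + G)*(-4 + 2*G)
f(-42)*V(-5) = -42*(20 - 14*(-5) + 2*(-5)²) = -42*(20 + 70 + 2*25) = -42*(20 + 70 + 50) = -42*140 = -5880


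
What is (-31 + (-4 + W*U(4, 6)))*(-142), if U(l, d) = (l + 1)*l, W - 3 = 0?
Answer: -3550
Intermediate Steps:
W = 3 (W = 3 + 0 = 3)
U(l, d) = l*(1 + l) (U(l, d) = (1 + l)*l = l*(1 + l))
(-31 + (-4 + W*U(4, 6)))*(-142) = (-31 + (-4 + 3*(4*(1 + 4))))*(-142) = (-31 + (-4 + 3*(4*5)))*(-142) = (-31 + (-4 + 3*20))*(-142) = (-31 + (-4 + 60))*(-142) = (-31 + 56)*(-142) = 25*(-142) = -3550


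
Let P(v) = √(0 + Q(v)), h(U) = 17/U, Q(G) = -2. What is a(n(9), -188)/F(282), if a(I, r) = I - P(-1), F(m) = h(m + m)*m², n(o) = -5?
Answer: -5/2397 - I*√2/2397 ≈ -0.0020859 - 0.00058999*I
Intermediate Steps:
P(v) = I*√2 (P(v) = √(0 - 2) = √(-2) = I*√2)
F(m) = 17*m/2 (F(m) = (17/(m + m))*m² = (17/((2*m)))*m² = (17*(1/(2*m)))*m² = (17/(2*m))*m² = 17*m/2)
a(I, r) = I - I*√2
a(n(9), -188)/F(282) = (-5 - I*√2)/(((17/2)*282)) = (-5 - I*√2)/2397 = (-5 - I*√2)*(1/2397) = -5/2397 - I*√2/2397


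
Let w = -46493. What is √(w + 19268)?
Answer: 165*I ≈ 165.0*I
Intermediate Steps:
√(w + 19268) = √(-46493 + 19268) = √(-27225) = 165*I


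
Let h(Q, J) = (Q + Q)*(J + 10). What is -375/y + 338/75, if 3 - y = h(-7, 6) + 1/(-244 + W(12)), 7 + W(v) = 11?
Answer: 11664578/4086075 ≈ 2.8547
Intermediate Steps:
W(v) = 4 (W(v) = -7 + 11 = 4)
h(Q, J) = 2*Q*(10 + J) (h(Q, J) = (2*Q)*(10 + J) = 2*Q*(10 + J))
y = 54481/240 (y = 3 - (2*(-7)*(10 + 6) + 1/(-244 + 4)) = 3 - (2*(-7)*16 + 1/(-240)) = 3 - (-224 - 1/240) = 3 - 1*(-53761/240) = 3 + 53761/240 = 54481/240 ≈ 227.00)
-375/y + 338/75 = -375/54481/240 + 338/75 = -375*240/54481 + 338*(1/75) = -90000/54481 + 338/75 = 11664578/4086075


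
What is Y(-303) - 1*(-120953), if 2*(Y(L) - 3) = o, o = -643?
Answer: 241269/2 ≈ 1.2063e+5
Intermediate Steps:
Y(L) = -637/2 (Y(L) = 3 + (½)*(-643) = 3 - 643/2 = -637/2)
Y(-303) - 1*(-120953) = -637/2 - 1*(-120953) = -637/2 + 120953 = 241269/2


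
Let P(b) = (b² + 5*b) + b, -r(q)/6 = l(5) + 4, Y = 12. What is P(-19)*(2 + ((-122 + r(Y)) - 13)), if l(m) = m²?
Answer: -75829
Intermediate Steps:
r(q) = -174 (r(q) = -6*(5² + 4) = -6*(25 + 4) = -6*29 = -174)
P(b) = b² + 6*b
P(-19)*(2 + ((-122 + r(Y)) - 13)) = (-19*(6 - 19))*(2 + ((-122 - 174) - 13)) = (-19*(-13))*(2 + (-296 - 13)) = 247*(2 - 309) = 247*(-307) = -75829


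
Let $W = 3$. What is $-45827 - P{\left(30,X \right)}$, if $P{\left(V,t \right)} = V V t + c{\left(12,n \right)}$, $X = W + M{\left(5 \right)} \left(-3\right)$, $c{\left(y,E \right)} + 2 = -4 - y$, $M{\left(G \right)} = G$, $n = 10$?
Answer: $-35009$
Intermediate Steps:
$c{\left(y,E \right)} = -6 - y$ ($c{\left(y,E \right)} = -2 - \left(4 + y\right) = -6 - y$)
$X = -12$ ($X = 3 + 5 \left(-3\right) = 3 - 15 = -12$)
$P{\left(V,t \right)} = -18 + t V^{2}$ ($P{\left(V,t \right)} = V V t - 18 = V^{2} t - 18 = t V^{2} - 18 = -18 + t V^{2}$)
$-45827 - P{\left(30,X \right)} = -45827 - \left(-18 - 12 \cdot 30^{2}\right) = -45827 - \left(-18 - 10800\right) = -45827 - -10818 = -45827 + 10818 = -35009$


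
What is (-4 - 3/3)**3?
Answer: -125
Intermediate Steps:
(-4 - 3/3)**3 = (-4 - 3*1/3)**3 = (-4 - 1)**3 = (-5)**3 = -125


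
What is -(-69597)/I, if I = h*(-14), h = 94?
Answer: -69597/1316 ≈ -52.885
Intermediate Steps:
I = -1316 (I = 94*(-14) = -1316)
-(-69597)/I = -(-69597)/(-1316) = -(-69597)*(-1)/1316 = -57*1221/1316 = -69597/1316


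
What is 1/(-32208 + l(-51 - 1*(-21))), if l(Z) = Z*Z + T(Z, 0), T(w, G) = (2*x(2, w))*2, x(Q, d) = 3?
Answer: -1/31296 ≈ -3.1953e-5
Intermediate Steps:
T(w, G) = 12 (T(w, G) = (2*3)*2 = 6*2 = 12)
l(Z) = 12 + Z² (l(Z) = Z*Z + 12 = Z² + 12 = 12 + Z²)
1/(-32208 + l(-51 - 1*(-21))) = 1/(-32208 + (12 + (-51 - 1*(-21))²)) = 1/(-32208 + (12 + (-51 + 21)²)) = 1/(-32208 + (12 + (-30)²)) = 1/(-32208 + (12 + 900)) = 1/(-32208 + 912) = 1/(-31296) = -1/31296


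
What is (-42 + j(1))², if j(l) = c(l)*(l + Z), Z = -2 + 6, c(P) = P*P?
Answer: 1369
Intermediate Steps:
c(P) = P²
Z = 4
j(l) = l²*(4 + l) (j(l) = l²*(l + 4) = l²*(4 + l))
(-42 + j(1))² = (-42 + 1²*(4 + 1))² = (-42 + 1*5)² = (-42 + 5)² = (-37)² = 1369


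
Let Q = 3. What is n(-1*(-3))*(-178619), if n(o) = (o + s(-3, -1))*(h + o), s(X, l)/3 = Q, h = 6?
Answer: -19290852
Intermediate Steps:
s(X, l) = 9 (s(X, l) = 3*3 = 9)
n(o) = (6 + o)*(9 + o) (n(o) = (o + 9)*(6 + o) = (9 + o)*(6 + o) = (6 + o)*(9 + o))
n(-1*(-3))*(-178619) = (54 + (-1*(-3))**2 + 15*(-1*(-3)))*(-178619) = (54 + 3**2 + 15*3)*(-178619) = (54 + 9 + 45)*(-178619) = 108*(-178619) = -19290852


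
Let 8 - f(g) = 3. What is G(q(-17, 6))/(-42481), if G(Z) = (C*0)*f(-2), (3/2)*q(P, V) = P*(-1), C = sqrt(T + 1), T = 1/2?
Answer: 0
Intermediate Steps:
T = 1/2 ≈ 0.50000
f(g) = 5 (f(g) = 8 - 1*3 = 8 - 3 = 5)
C = sqrt(6)/2 (C = sqrt(1/2 + 1) = sqrt(3/2) = sqrt(6)/2 ≈ 1.2247)
q(P, V) = -2*P/3 (q(P, V) = 2*(P*(-1))/3 = 2*(-P)/3 = -2*P/3)
G(Z) = 0 (G(Z) = ((sqrt(6)/2)*0)*5 = 0*5 = 0)
G(q(-17, 6))/(-42481) = 0/(-42481) = 0*(-1/42481) = 0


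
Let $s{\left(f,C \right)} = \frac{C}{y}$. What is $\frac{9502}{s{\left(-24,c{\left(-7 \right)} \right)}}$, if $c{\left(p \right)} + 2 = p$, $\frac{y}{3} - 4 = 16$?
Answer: $- \frac{190040}{3} \approx -63347.0$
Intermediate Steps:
$y = 60$ ($y = 12 + 3 \cdot 16 = 12 + 48 = 60$)
$c{\left(p \right)} = -2 + p$
$s{\left(f,C \right)} = \frac{C}{60}$
$\frac{9502}{s{\left(-24,c{\left(-7 \right)} \right)}} = \frac{9502}{\frac{1}{60} \left(-2 - 7\right)} = \frac{9502}{\frac{1}{60} \left(-9\right)} = \frac{9502}{- \frac{3}{20}} = 9502 \left(- \frac{20}{3}\right) = - \frac{190040}{3}$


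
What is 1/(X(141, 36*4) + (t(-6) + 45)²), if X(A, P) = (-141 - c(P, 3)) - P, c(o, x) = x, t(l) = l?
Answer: 1/1233 ≈ 0.00081103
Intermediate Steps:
X(A, P) = -144 - P (X(A, P) = (-141 - 1*3) - P = (-141 - 3) - P = -144 - P)
1/(X(141, 36*4) + (t(-6) + 45)²) = 1/((-144 - 36*4) + (-6 + 45)²) = 1/((-144 - 1*144) + 39²) = 1/((-144 - 144) + 1521) = 1/(-288 + 1521) = 1/1233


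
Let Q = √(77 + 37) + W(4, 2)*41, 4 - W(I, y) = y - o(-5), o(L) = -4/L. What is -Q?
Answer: -574/5 - √114 ≈ -125.48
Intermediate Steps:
W(I, y) = 24/5 - y (W(I, y) = 4 - (y - (-4)/(-5)) = 4 - (y - (-4)*(-1)/5) = 4 - (y - 1*⅘) = 4 - (y - ⅘) = 4 - (-⅘ + y) = 4 + (⅘ - y) = 24/5 - y)
Q = 574/5 + √114 (Q = √(77 + 37) + (24/5 - 1*2)*41 = √114 + (24/5 - 2)*41 = √114 + (14/5)*41 = √114 + 574/5 = 574/5 + √114 ≈ 125.48)
-Q = -(574/5 + √114) = -574/5 - √114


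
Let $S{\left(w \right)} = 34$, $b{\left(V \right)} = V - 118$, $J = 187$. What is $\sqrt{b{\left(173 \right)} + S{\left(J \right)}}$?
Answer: $\sqrt{89} \approx 9.434$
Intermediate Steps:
$b{\left(V \right)} = -118 + V$
$\sqrt{b{\left(173 \right)} + S{\left(J \right)}} = \sqrt{\left(-118 + 173\right) + 34} = \sqrt{55 + 34} = \sqrt{89}$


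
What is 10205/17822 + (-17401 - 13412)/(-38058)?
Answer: 78127598/56522473 ≈ 1.3822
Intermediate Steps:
10205/17822 + (-17401 - 13412)/(-38058) = 10205*(1/17822) - 30813*(-1/38058) = 10205/17822 + 10271/12686 = 78127598/56522473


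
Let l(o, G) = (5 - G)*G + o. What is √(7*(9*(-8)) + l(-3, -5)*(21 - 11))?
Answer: I*√1034 ≈ 32.156*I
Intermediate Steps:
l(o, G) = o + G*(5 - G) (l(o, G) = G*(5 - G) + o = o + G*(5 - G))
√(7*(9*(-8)) + l(-3, -5)*(21 - 11)) = √(7*(9*(-8)) + (-3 - 1*(-5)² + 5*(-5))*(21 - 11)) = √(7*(-72) + (-3 - 1*25 - 25)*10) = √(-504 + (-3 - 25 - 25)*10) = √(-504 - 53*10) = √(-504 - 530) = √(-1034) = I*√1034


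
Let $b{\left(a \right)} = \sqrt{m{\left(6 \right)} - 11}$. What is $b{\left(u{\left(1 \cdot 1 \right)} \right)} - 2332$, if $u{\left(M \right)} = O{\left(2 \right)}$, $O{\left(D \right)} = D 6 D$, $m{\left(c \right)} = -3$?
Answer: $-2332 + i \sqrt{14} \approx -2332.0 + 3.7417 i$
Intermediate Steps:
$O{\left(D \right)} = 6 D^{2}$ ($O{\left(D \right)} = 6 D D = 6 D^{2}$)
$u{\left(M \right)} = 24$ ($u{\left(M \right)} = 6 \cdot 2^{2} = 6 \cdot 4 = 24$)
$b{\left(a \right)} = i \sqrt{14}$ ($b{\left(a \right)} = \sqrt{-3 - 11} = \sqrt{-14} = i \sqrt{14}$)
$b{\left(u{\left(1 \cdot 1 \right)} \right)} - 2332 = i \sqrt{14} - 2332 = -2332 + i \sqrt{14}$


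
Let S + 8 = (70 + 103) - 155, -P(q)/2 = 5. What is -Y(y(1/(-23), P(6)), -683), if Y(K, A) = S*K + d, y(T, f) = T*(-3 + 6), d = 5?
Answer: -85/23 ≈ -3.6957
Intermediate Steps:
P(q) = -10 (P(q) = -2*5 = -10)
S = 10 (S = -8 + ((70 + 103) - 155) = -8 + (173 - 155) = -8 + 18 = 10)
y(T, f) = 3*T (y(T, f) = T*3 = 3*T)
Y(K, A) = 5 + 10*K (Y(K, A) = 10*K + 5 = 5 + 10*K)
-Y(y(1/(-23), P(6)), -683) = -(5 + 10*(3/(-23))) = -(5 + 10*(3*(-1/23))) = -(5 + 10*(-3/23)) = -(5 - 30/23) = -1*85/23 = -85/23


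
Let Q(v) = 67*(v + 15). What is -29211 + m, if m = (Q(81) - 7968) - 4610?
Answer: -35357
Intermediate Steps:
Q(v) = 1005 + 67*v (Q(v) = 67*(15 + v) = 1005 + 67*v)
m = -6146 (m = ((1005 + 67*81) - 7968) - 4610 = ((1005 + 5427) - 7968) - 4610 = (6432 - 7968) - 4610 = -1536 - 4610 = -6146)
-29211 + m = -29211 - 6146 = -35357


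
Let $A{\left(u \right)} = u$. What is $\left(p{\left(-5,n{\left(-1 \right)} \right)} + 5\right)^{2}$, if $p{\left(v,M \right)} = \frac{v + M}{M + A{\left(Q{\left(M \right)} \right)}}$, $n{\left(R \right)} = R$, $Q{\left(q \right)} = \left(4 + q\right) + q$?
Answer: $1$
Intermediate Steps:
$Q{\left(q \right)} = 4 + 2 q$
$p{\left(v,M \right)} = \frac{M + v}{4 + 3 M}$ ($p{\left(v,M \right)} = \frac{v + M}{M + \left(4 + 2 M\right)} = \frac{M + v}{4 + 3 M}$)
$\left(p{\left(-5,n{\left(-1 \right)} \right)} + 5\right)^{2} = \left(\frac{-1 - 5}{4 + 3 \left(-1\right)} + 5\right)^{2} = \left(\frac{1}{4 - 3} \left(-6\right) + 5\right)^{2} = \left(1^{-1} \left(-6\right) + 5\right)^{2} = \left(1 \left(-6\right) + 5\right)^{2} = \left(-6 + 5\right)^{2} = \left(-1\right)^{2} = 1$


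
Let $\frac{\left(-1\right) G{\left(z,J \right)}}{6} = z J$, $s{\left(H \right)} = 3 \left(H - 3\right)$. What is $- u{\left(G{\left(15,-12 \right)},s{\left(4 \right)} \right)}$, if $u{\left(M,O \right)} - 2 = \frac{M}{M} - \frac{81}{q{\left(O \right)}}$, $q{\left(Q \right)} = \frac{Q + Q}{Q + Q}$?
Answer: $78$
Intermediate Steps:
$s{\left(H \right)} = -9 + 3 H$ ($s{\left(H \right)} = 3 \left(-3 + H\right) = -9 + 3 H$)
$q{\left(Q \right)} = 1$ ($q{\left(Q \right)} = \frac{2 Q}{2 Q} = 2 Q \frac{1}{2 Q} = 1$)
$G{\left(z,J \right)} = - 6 J z$ ($G{\left(z,J \right)} = - 6 z J = - 6 J z$)
$u{\left(M,O \right)} = -78$ ($u{\left(M,O \right)} = 2 + \left(\frac{M}{M} - \frac{81}{1}\right) = 2 + \left(1 - 81\right) = 2 - 80 = -78$)
$- u{\left(G{\left(15,-12 \right)},s{\left(4 \right)} \right)} = \left(-1\right) \left(-78\right) = 78$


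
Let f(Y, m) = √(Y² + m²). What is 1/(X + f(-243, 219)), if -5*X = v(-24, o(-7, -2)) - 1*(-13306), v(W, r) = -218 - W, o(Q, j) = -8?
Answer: -32780/84624647 - 75*√11890/169249294 ≈ -0.00043568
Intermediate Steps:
X = -13112/5 (X = -((-218 - 1*(-24)) - 1*(-13306))/5 = -((-218 + 24) + 13306)/5 = -(-194 + 13306)/5 = -⅕*13112 = -13112/5 ≈ -2622.4)
1/(X + f(-243, 219)) = 1/(-13112/5 + √((-243)² + 219²)) = 1/(-13112/5 + √(59049 + 47961)) = 1/(-13112/5 + √107010) = 1/(-13112/5 + 3*√11890)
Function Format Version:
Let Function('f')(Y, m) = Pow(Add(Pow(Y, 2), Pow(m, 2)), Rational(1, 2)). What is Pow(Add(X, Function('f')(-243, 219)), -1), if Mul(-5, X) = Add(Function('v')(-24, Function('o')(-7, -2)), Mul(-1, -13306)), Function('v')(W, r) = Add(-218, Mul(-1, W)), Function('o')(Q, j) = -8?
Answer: Add(Rational(-32780, 84624647), Mul(Rational(-75, 169249294), Pow(11890, Rational(1, 2)))) ≈ -0.00043568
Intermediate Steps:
X = Rational(-13112, 5) (X = Mul(Rational(-1, 5), Add(Add(-218, Mul(-1, -24)), Mul(-1, -13306))) = Mul(Rational(-1, 5), Add(Add(-218, 24), 13306)) = Mul(Rational(-1, 5), Add(-194, 13306)) = Mul(Rational(-1, 5), 13112) = Rational(-13112, 5) ≈ -2622.4)
Pow(Add(X, Function('f')(-243, 219)), -1) = Pow(Add(Rational(-13112, 5), Pow(Add(Pow(-243, 2), Pow(219, 2)), Rational(1, 2))), -1) = Pow(Add(Rational(-13112, 5), Pow(Add(59049, 47961), Rational(1, 2))), -1) = Pow(Add(Rational(-13112, 5), Pow(107010, Rational(1, 2))), -1) = Pow(Add(Rational(-13112, 5), Mul(3, Pow(11890, Rational(1, 2)))), -1)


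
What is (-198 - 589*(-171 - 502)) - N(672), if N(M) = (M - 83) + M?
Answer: 394938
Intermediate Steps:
N(M) = -83 + 2*M (N(M) = (-83 + M) + M = -83 + 2*M)
(-198 - 589*(-171 - 502)) - N(672) = (-198 - 589*(-171 - 502)) - (-83 + 2*672) = (-198 - 589*(-673)) - (-83 + 1344) = (-198 + 396397) - 1*1261 = 396199 - 1261 = 394938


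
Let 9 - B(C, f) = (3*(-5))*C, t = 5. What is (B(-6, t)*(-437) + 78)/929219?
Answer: 35475/929219 ≈ 0.038177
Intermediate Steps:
B(C, f) = 9 + 15*C (B(C, f) = 9 - 3*(-5)*C = 9 - (-15)*C = 9 + 15*C)
(B(-6, t)*(-437) + 78)/929219 = ((9 + 15*(-6))*(-437) + 78)/929219 = ((9 - 90)*(-437) + 78)*(1/929219) = (-81*(-437) + 78)*(1/929219) = (35397 + 78)*(1/929219) = 35475*(1/929219) = 35475/929219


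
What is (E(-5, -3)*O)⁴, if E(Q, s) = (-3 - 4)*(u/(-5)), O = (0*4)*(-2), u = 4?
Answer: 0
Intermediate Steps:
O = 0 (O = 0*(-2) = 0)
E(Q, s) = 28/5 (E(Q, s) = (-3 - 4)*(4/(-5)) = -28*(-1)/5 = -7*(-⅘) = 28/5)
(E(-5, -3)*O)⁴ = ((28/5)*0)⁴ = 0⁴ = 0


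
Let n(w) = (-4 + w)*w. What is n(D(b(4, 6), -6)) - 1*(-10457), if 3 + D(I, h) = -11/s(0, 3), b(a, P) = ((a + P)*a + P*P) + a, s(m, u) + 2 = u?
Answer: 10709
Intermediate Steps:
s(m, u) = -2 + u
b(a, P) = a + P² + a*(P + a) (b(a, P) = ((P + a)*a + P²) + a = (a*(P + a) + P²) + a = (P² + a*(P + a)) + a = a + P² + a*(P + a))
D(I, h) = -14 (D(I, h) = -3 - 11/(-2 + 3) = -3 - 11/1 = -3 - 11*1 = -3 - 11 = -14)
n(w) = w*(-4 + w)
n(D(b(4, 6), -6)) - 1*(-10457) = -14*(-4 - 14) - 1*(-10457) = -14*(-18) + 10457 = 252 + 10457 = 10709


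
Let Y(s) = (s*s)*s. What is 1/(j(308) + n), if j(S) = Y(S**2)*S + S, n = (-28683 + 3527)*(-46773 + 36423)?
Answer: 1/262939005464484460 ≈ 3.8032e-18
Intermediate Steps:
Y(s) = s**3 (Y(s) = s**2*s = s**3)
n = 260364600 (n = -25156*(-10350) = 260364600)
j(S) = S + S**7 (j(S) = (S**2)**3*S + S = S**6*S + S = S**7 + S = S + S**7)
1/(j(308) + n) = 1/((308 + 308**7) + 260364600) = 1/((308 + 262939005204119552) + 260364600) = 1/(262939005204119860 + 260364600) = 1/262939005464484460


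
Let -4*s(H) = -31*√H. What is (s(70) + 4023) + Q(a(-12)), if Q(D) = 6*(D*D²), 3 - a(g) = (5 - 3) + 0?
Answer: 4029 + 31*√70/4 ≈ 4093.8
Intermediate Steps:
a(g) = 1 (a(g) = 3 - ((5 - 3) + 0) = 3 - (2 + 0) = 3 - 1*2 = 3 - 2 = 1)
s(H) = 31*√H/4 (s(H) = -(-31)*√H/4 = 31*√H/4)
Q(D) = 6*D³
(s(70) + 4023) + Q(a(-12)) = (31*√70/4 + 4023) + 6*1³ = (4023 + 31*√70/4) + 6*1 = (4023 + 31*√70/4) + 6 = 4029 + 31*√70/4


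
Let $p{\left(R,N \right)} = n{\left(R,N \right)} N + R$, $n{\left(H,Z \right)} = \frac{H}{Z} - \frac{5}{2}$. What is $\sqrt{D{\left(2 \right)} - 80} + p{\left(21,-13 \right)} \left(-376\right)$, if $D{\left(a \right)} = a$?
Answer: $-28012 + i \sqrt{78} \approx -28012.0 + 8.8318 i$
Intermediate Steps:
$n{\left(H,Z \right)} = - \frac{5}{2} + \frac{H}{Z}$ ($n{\left(H,Z \right)} = \frac{H}{Z} - \frac{5}{2} = - \frac{5}{2} + \frac{H}{Z}$)
$p{\left(R,N \right)} = R + N \left(- \frac{5}{2} + \frac{R}{N}\right)$ ($p{\left(R,N \right)} = \left(- \frac{5}{2} + \frac{R}{N}\right) N + R = N \left(- \frac{5}{2} + \frac{R}{N}\right) + R = R + N \left(- \frac{5}{2} + \frac{R}{N}\right)$)
$\sqrt{D{\left(2 \right)} - 80} + p{\left(21,-13 \right)} \left(-376\right) = \sqrt{2 - 80} + \left(2 \cdot 21 - - \frac{65}{2}\right) \left(-376\right) = \sqrt{-78} + \left(42 + \frac{65}{2}\right) \left(-376\right) = i \sqrt{78} + \frac{149}{2} \left(-376\right) = i \sqrt{78} - 28012 = -28012 + i \sqrt{78}$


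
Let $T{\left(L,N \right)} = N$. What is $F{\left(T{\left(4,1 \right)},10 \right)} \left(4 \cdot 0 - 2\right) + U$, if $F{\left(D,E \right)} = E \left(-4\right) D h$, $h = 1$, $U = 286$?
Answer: $366$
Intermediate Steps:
$F{\left(D,E \right)} = - 4 D E$ ($F{\left(D,E \right)} = E \left(-4\right) D 1 = - 4 E D 1 = - 4 D E 1 = - 4 D E$)
$F{\left(T{\left(4,1 \right)},10 \right)} \left(4 \cdot 0 - 2\right) + U = \left(-4\right) 1 \cdot 10 \left(4 \cdot 0 - 2\right) + 286 = - 40 \left(0 - 2\right) + 286 = \left(-40\right) \left(-2\right) + 286 = 80 + 286 = 366$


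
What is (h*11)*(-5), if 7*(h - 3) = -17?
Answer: -220/7 ≈ -31.429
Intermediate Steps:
h = 4/7 (h = 3 + (1/7)*(-17) = 3 - 17/7 = 4/7 ≈ 0.57143)
(h*11)*(-5) = ((4/7)*11)*(-5) = (44/7)*(-5) = -220/7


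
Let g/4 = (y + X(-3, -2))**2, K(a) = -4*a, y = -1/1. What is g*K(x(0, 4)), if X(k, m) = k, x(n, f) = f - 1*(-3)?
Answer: -1792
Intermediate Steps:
x(n, f) = 3 + f (x(n, f) = f + 3 = 3 + f)
y = -1 (y = -1*1 = -1)
g = 64 (g = 4*(-1 - 3)**2 = 4*(-4)**2 = 4*16 = 64)
g*K(x(0, 4)) = 64*(-4*(3 + 4)) = 64*(-4*7) = 64*(-28) = -1792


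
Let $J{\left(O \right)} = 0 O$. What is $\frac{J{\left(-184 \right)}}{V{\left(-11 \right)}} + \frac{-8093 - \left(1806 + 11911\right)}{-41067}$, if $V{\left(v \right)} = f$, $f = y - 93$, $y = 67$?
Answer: $\frac{7270}{13689} \approx 0.53108$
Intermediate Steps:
$f = -26$ ($f = 67 - 93 = -26$)
$V{\left(v \right)} = -26$
$J{\left(O \right)} = 0$
$\frac{J{\left(-184 \right)}}{V{\left(-11 \right)}} + \frac{-8093 - \left(1806 + 11911\right)}{-41067} = \frac{0}{-26} + \frac{-8093 - \left(1806 + 11911\right)}{-41067} = 0 \left(- \frac{1}{26}\right) + \left(-8093 - 13717\right) \left(- \frac{1}{41067}\right) = 0 + \left(-8093 - 13717\right) \left(- \frac{1}{41067}\right) = 0 - - \frac{7270}{13689} = 0 + \frac{7270}{13689} = \frac{7270}{13689}$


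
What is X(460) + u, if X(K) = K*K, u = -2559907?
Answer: -2348307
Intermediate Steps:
X(K) = K**2
X(460) + u = 460**2 - 2559907 = 211600 - 2559907 = -2348307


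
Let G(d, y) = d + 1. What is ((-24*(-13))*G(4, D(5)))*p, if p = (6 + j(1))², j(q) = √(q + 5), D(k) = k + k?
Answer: 65520 + 18720*√6 ≈ 1.1137e+5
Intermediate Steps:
D(k) = 2*k
j(q) = √(5 + q)
p = (6 + √6)² (p = (6 + √(5 + 1))² = (6 + √6)² ≈ 71.394)
G(d, y) = 1 + d
((-24*(-13))*G(4, D(5)))*p = ((-24*(-13))*(1 + 4))*(6 + √6)² = (312*5)*(6 + √6)² = 1560*(6 + √6)²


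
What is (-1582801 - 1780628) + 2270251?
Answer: -1093178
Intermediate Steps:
(-1582801 - 1780628) + 2270251 = -3363429 + 2270251 = -1093178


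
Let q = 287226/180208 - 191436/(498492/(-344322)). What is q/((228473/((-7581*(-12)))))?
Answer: 536024820429661851/10180676000558 ≈ 52651.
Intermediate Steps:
q = 164981477509899/1247670088 (q = 287226*(1/180208) - 191436/(498492*(-1/344322)) = 143613/90104 - 191436/(-27694/19129) = 143613/90104 - 191436*(-19129/27694) = 143613/90104 + 1830989622/13847 = 164981477509899/1247670088 ≈ 1.3223e+5)
q/((228473/((-7581*(-12))))) = 164981477509899/(1247670088*((228473/((-7581*(-12)))))) = 164981477509899/(1247670088*((228473/90972))) = 164981477509899/(1247670088*((228473*(1/90972)))) = 164981477509899/(1247670088*(32639/12996)) = (164981477509899/1247670088)*(12996/32639) = 536024820429661851/10180676000558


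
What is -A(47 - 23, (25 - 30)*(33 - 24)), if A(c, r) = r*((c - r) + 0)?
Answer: 3105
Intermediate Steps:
A(c, r) = r*(c - r)
-A(47 - 23, (25 - 30)*(33 - 24)) = -(25 - 30)*(33 - 24)*((47 - 23) - (25 - 30)*(33 - 24)) = -(-5*9)*(24 - (-5)*9) = -(-45)*(24 - 1*(-45)) = -(-45)*(24 + 45) = -(-45)*69 = -1*(-3105) = 3105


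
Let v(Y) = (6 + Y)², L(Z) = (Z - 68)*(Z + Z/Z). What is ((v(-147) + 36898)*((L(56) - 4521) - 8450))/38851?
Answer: -775317245/38851 ≈ -19956.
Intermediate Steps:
L(Z) = (1 + Z)*(-68 + Z) (L(Z) = (-68 + Z)*(Z + 1) = (-68 + Z)*(1 + Z) = (1 + Z)*(-68 + Z))
((v(-147) + 36898)*((L(56) - 4521) - 8450))/38851 = (((6 - 147)² + 36898)*(((-68 + 56² - 67*56) - 4521) - 8450))/38851 = (((-141)² + 36898)*(((-68 + 3136 - 3752) - 4521) - 8450))*(1/38851) = ((19881 + 36898)*((-684 - 4521) - 8450))*(1/38851) = (56779*(-5205 - 8450))*(1/38851) = (56779*(-13655))*(1/38851) = -775317245*1/38851 = -775317245/38851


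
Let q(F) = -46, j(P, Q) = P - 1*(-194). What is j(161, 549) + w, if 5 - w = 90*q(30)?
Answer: 4500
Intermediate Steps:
j(P, Q) = 194 + P (j(P, Q) = P + 194 = 194 + P)
w = 4145 (w = 5 - 90*(-46) = 5 - 1*(-4140) = 5 + 4140 = 4145)
j(161, 549) + w = (194 + 161) + 4145 = 355 + 4145 = 4500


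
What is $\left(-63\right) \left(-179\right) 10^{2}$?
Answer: $1127700$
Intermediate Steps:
$\left(-63\right) \left(-179\right) 10^{2} = 11277 \cdot 100 = 1127700$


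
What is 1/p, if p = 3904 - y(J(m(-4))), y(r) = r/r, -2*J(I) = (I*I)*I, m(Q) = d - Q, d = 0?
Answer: 1/3903 ≈ 0.00025621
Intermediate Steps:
m(Q) = -Q (m(Q) = 0 - Q = -Q)
J(I) = -I³/2 (J(I) = -I*I*I/2 = -I²*I/2 = -I³/2)
y(r) = 1
p = 3903 (p = 3904 - 1*1 = 3904 - 1 = 3903)
1/p = 1/3903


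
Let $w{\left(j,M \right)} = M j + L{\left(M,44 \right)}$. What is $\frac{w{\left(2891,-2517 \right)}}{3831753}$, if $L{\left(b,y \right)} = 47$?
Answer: $- \frac{7276600}{3831753} \approx -1.899$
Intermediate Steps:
$w{\left(j,M \right)} = 47 + M j$ ($w{\left(j,M \right)} = M j + 47 = 47 + M j$)
$\frac{w{\left(2891,-2517 \right)}}{3831753} = \frac{47 - 7276647}{3831753} = \left(47 - 7276647\right) \frac{1}{3831753} = \left(-7276600\right) \frac{1}{3831753} = - \frac{7276600}{3831753}$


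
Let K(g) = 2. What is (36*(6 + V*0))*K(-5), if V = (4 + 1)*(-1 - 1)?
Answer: 432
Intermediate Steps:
V = -10 (V = 5*(-2) = -10)
(36*(6 + V*0))*K(-5) = (36*(6 - 10*0))*2 = (36*(6 + 0))*2 = (36*6)*2 = 216*2 = 432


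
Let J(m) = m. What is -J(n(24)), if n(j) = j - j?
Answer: 0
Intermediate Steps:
n(j) = 0
-J(n(24)) = -1*0 = 0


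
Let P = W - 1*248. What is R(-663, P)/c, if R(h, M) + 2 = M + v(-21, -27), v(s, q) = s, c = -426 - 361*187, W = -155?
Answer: 426/67933 ≈ 0.0062709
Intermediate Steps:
c = -67933 (c = -426 - 67507 = -67933)
P = -403 (P = -155 - 1*248 = -155 - 248 = -403)
R(h, M) = -23 + M (R(h, M) = -2 + (M - 21) = -2 + (-21 + M) = -23 + M)
R(-663, P)/c = (-23 - 403)/(-67933) = -426*(-1/67933) = 426/67933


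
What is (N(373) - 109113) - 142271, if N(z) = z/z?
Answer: -251383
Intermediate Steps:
N(z) = 1
(N(373) - 109113) - 142271 = (1 - 109113) - 142271 = -109112 - 142271 = -251383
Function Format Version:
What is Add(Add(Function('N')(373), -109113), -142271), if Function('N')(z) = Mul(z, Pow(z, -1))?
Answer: -251383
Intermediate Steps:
Function('N')(z) = 1
Add(Add(Function('N')(373), -109113), -142271) = Add(Add(1, -109113), -142271) = Add(-109112, -142271) = -251383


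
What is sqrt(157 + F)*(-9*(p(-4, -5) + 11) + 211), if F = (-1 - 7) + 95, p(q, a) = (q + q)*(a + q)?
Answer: -1072*sqrt(61) ≈ -8372.6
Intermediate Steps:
p(q, a) = 2*q*(a + q) (p(q, a) = (2*q)*(a + q) = 2*q*(a + q))
F = 87 (F = -8 + 95 = 87)
sqrt(157 + F)*(-9*(p(-4, -5) + 11) + 211) = sqrt(157 + 87)*(-9*(2*(-4)*(-5 - 4) + 11) + 211) = sqrt(244)*(-9*(2*(-4)*(-9) + 11) + 211) = (2*sqrt(61))*(-9*(72 + 11) + 211) = (2*sqrt(61))*(-9*83 + 211) = (2*sqrt(61))*(-747 + 211) = (2*sqrt(61))*(-536) = -1072*sqrt(61)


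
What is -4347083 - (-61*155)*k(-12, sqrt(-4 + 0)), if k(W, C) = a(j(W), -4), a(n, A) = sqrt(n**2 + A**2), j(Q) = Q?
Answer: -4347083 + 37820*sqrt(10) ≈ -4.2275e+6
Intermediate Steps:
a(n, A) = sqrt(A**2 + n**2)
k(W, C) = sqrt(16 + W**2) (k(W, C) = sqrt((-4)**2 + W**2) = sqrt(16 + W**2))
-4347083 - (-61*155)*k(-12, sqrt(-4 + 0)) = -4347083 - (-61*155)*sqrt(16 + (-12)**2) = -4347083 - (-9455)*sqrt(16 + 144) = -4347083 - (-9455)*sqrt(160) = -4347083 - (-9455)*4*sqrt(10) = -4347083 - (-37820)*sqrt(10) = -4347083 + 37820*sqrt(10)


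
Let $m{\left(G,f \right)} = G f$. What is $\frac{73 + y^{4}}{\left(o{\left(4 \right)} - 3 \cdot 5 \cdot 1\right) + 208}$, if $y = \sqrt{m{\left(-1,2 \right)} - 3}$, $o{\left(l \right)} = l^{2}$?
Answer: $\frac{98}{209} \approx 0.4689$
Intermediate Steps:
$y = i \sqrt{5}$ ($y = \sqrt{\left(-1\right) 2 - 3} = \sqrt{-2 - 3} = \sqrt{-5} = i \sqrt{5} \approx 2.2361 i$)
$\frac{73 + y^{4}}{\left(o{\left(4 \right)} - 3 \cdot 5 \cdot 1\right) + 208} = \frac{73 + \left(i \sqrt{5}\right)^{4}}{\left(4^{2} - 3 \cdot 5 \cdot 1\right) + 208} = \frac{73 + 25}{\left(16 - 15 \cdot 1\right) + 208} = \frac{98}{\left(16 - 15\right) + 208} = \frac{98}{1 + 208} = \frac{98}{209}$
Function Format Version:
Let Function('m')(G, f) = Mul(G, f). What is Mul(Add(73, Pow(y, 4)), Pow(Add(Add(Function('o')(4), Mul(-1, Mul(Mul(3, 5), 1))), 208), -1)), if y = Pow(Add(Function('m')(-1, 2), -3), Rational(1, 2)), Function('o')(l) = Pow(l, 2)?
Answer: Rational(98, 209) ≈ 0.46890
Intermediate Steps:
y = Mul(I, Pow(5, Rational(1, 2))) (y = Pow(Add(Mul(-1, 2), -3), Rational(1, 2)) = Pow(Add(-2, -3), Rational(1, 2)) = Pow(-5, Rational(1, 2)) = Mul(I, Pow(5, Rational(1, 2))) ≈ Mul(2.2361, I))
Mul(Add(73, Pow(y, 4)), Pow(Add(Add(Function('o')(4), Mul(-1, Mul(Mul(3, 5), 1))), 208), -1)) = Mul(Add(73, Pow(Mul(I, Pow(5, Rational(1, 2))), 4)), Pow(Add(Add(Pow(4, 2), Mul(-1, Mul(Mul(3, 5), 1))), 208), -1)) = Mul(Add(73, 25), Pow(Add(Add(16, Mul(-1, Mul(15, 1))), 208), -1)) = Mul(98, Pow(Add(Add(16, Mul(-1, 15)), 208), -1)) = Mul(98, Pow(Add(Add(16, -15), 208), -1)) = Mul(98, Pow(Add(1, 208), -1)) = Mul(98, Pow(209, -1)) = Mul(98, Rational(1, 209)) = Rational(98, 209)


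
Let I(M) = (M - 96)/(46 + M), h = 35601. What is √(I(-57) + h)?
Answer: 2*√1077351/11 ≈ 188.72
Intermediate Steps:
I(M) = (-96 + M)/(46 + M)
√(I(-57) + h) = √((-96 - 57)/(46 - 57) + 35601) = √(-153/(-11) + 35601) = √(-1/11*(-153) + 35601) = √(153/11 + 35601) = √(391764/11) = 2*√1077351/11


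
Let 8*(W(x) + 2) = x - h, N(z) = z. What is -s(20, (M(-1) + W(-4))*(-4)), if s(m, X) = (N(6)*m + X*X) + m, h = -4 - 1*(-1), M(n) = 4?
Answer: -785/4 ≈ -196.25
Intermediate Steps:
h = -3 (h = -4 + 1 = -3)
W(x) = -13/8 + x/8 (W(x) = -2 + (x - 1*(-3))/8 = -2 + (x + 3)/8 = -2 + (3 + x)/8 = -2 + (3/8 + x/8) = -13/8 + x/8)
s(m, X) = X² + 7*m (s(m, X) = (6*m + X*X) + m = (6*m + X²) + m = (X² + 6*m) + m = X² + 7*m)
-s(20, (M(-1) + W(-4))*(-4)) = -(((4 + (-13/8 + (⅛)*(-4)))*(-4))² + 7*20) = -(((4 + (-13/8 - ½))*(-4))² + 140) = -(((4 - 17/8)*(-4))² + 140) = -(((15/8)*(-4))² + 140) = -((-15/2)² + 140) = -(225/4 + 140) = -1*785/4 = -785/4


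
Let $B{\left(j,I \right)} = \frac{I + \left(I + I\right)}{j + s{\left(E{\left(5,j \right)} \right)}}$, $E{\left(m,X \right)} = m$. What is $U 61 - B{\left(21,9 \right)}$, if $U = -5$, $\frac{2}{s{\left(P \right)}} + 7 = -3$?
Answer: $- \frac{31855}{104} \approx -306.3$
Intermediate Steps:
$s{\left(P \right)} = - \frac{1}{5}$ ($s{\left(P \right)} = \frac{2}{-7 - 3} = \frac{2}{-10} = 2 \left(- \frac{1}{10}\right) = - \frac{1}{5}$)
$B{\left(j,I \right)} = \frac{3 I}{- \frac{1}{5} + j}$ ($B{\left(j,I \right)} = \frac{I + \left(I + I\right)}{j - \frac{1}{5}} = \frac{I + 2 I}{- \frac{1}{5} + j} = \frac{3 I}{- \frac{1}{5} + j}$)
$U 61 - B{\left(21,9 \right)} = \left(-5\right) 61 - 15 \cdot 9 \frac{1}{-1 + 5 \cdot 21} = -305 - 15 \cdot 9 \frac{1}{-1 + 105} = -305 - 15 \cdot 9 \cdot \frac{1}{104} = -305 - \frac{135}{104} = - \frac{31855}{104}$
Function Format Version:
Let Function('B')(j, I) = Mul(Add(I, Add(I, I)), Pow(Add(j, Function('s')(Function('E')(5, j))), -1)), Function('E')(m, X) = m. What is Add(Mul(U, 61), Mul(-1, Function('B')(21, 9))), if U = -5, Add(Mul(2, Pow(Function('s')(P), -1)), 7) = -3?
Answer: Rational(-31855, 104) ≈ -306.30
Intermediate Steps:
Function('s')(P) = Rational(-1, 5) (Function('s')(P) = Mul(2, Pow(Add(-7, -3), -1)) = Mul(2, Pow(-10, -1)) = Mul(2, Rational(-1, 10)) = Rational(-1, 5))
Function('B')(j, I) = Mul(3, I, Pow(Add(Rational(-1, 5), j), -1)) (Function('B')(j, I) = Mul(Add(I, Add(I, I)), Pow(Add(j, Rational(-1, 5)), -1)) = Mul(Add(I, Mul(2, I)), Pow(Add(Rational(-1, 5), j), -1)) = Mul(Mul(3, I), Pow(Add(Rational(-1, 5), j), -1)) = Mul(3, I, Pow(Add(Rational(-1, 5), j), -1)))
Add(Mul(U, 61), Mul(-1, Function('B')(21, 9))) = Add(Mul(-5, 61), Mul(-1, Mul(15, 9, Pow(Add(-1, Mul(5, 21)), -1)))) = Add(-305, Mul(-1, Mul(15, 9, Pow(Add(-1, 105), -1)))) = Add(-305, Mul(-1, Mul(15, 9, Pow(104, -1)))) = Add(-305, Mul(-1, Mul(15, 9, Rational(1, 104)))) = Add(-305, Mul(-1, Rational(135, 104))) = Add(-305, Rational(-135, 104)) = Rational(-31855, 104)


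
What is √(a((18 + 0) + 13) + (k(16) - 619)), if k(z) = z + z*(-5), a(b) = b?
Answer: 2*I*√163 ≈ 25.534*I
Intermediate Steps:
k(z) = -4*z (k(z) = z - 5*z = -4*z)
√(a((18 + 0) + 13) + (k(16) - 619)) = √(((18 + 0) + 13) + (-4*16 - 619)) = √((18 + 13) + (-64 - 619)) = √(31 - 683) = √(-652) = 2*I*√163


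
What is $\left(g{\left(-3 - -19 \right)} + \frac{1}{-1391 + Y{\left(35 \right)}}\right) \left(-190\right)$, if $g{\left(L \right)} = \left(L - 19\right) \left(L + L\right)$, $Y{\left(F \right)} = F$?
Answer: $\frac{12366815}{678} \approx 18240.0$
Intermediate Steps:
$g{\left(L \right)} = 2 L \left(-19 + L\right)$ ($g{\left(L \right)} = \left(-19 + L\right) 2 L = 2 L \left(-19 + L\right)$)
$\left(g{\left(-3 - -19 \right)} + \frac{1}{-1391 + Y{\left(35 \right)}}\right) \left(-190\right) = \left(2 \left(-3 - -19\right) \left(-19 - -16\right) + \frac{1}{-1391 + 35}\right) \left(-190\right) = \left(2 \left(-3 + 19\right) \left(-19 + \left(-3 + 19\right)\right) + \frac{1}{-1356}\right) \left(-190\right) = \left(2 \cdot 16 \left(-19 + 16\right) - \frac{1}{1356}\right) \left(-190\right) = \left(2 \cdot 16 \left(-3\right) - \frac{1}{1356}\right) \left(-190\right) = \left(-96 - \frac{1}{1356}\right) \left(-190\right) = \left(- \frac{130177}{1356}\right) \left(-190\right) = \frac{12366815}{678}$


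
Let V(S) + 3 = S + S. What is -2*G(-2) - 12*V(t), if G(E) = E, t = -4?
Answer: 136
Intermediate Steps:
V(S) = -3 + 2*S (V(S) = -3 + (S + S) = -3 + 2*S)
-2*G(-2) - 12*V(t) = -2*(-2) - 12*(-3 + 2*(-4)) = 4 - 12*(-3 - 8) = 4 - 12*(-11) = 4 + 132 = 136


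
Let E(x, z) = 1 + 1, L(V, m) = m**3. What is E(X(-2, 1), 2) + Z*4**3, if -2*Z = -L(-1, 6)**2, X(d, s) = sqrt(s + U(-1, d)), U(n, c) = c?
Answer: 1492994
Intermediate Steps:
X(d, s) = sqrt(d + s) (X(d, s) = sqrt(s + d) = sqrt(d + s))
E(x, z) = 2
Z = 23328 (Z = -(-1)*(6**3)**2/2 = -(-1)*216**2/2 = -(-1)*46656/2 = -1/2*(-46656) = 23328)
E(X(-2, 1), 2) + Z*4**3 = 2 + 23328*4**3 = 2 + 23328*64 = 2 + 1492992 = 1492994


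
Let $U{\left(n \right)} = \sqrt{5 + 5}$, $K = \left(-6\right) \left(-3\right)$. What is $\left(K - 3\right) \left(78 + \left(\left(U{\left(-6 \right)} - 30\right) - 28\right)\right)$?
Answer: $300 + 15 \sqrt{10} \approx 347.43$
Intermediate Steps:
$K = 18$
$U{\left(n \right)} = \sqrt{10}$
$\left(K - 3\right) \left(78 + \left(\left(U{\left(-6 \right)} - 30\right) - 28\right)\right) = \left(18 - 3\right) \left(78 - \left(58 - \sqrt{10}\right)\right) = 15 \left(78 - \left(58 - \sqrt{10}\right)\right) = 15 \left(20 + \sqrt{10}\right) = 300 + 15 \sqrt{10}$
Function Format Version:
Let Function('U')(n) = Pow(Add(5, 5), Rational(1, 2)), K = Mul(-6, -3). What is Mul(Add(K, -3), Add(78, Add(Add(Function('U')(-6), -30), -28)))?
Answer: Add(300, Mul(15, Pow(10, Rational(1, 2)))) ≈ 347.43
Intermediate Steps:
K = 18
Function('U')(n) = Pow(10, Rational(1, 2))
Mul(Add(K, -3), Add(78, Add(Add(Function('U')(-6), -30), -28))) = Mul(Add(18, -3), Add(78, Add(Add(Pow(10, Rational(1, 2)), -30), -28))) = Mul(15, Add(78, Add(Add(-30, Pow(10, Rational(1, 2))), -28))) = Mul(15, Add(78, Add(-58, Pow(10, Rational(1, 2))))) = Mul(15, Add(20, Pow(10, Rational(1, 2)))) = Add(300, Mul(15, Pow(10, Rational(1, 2))))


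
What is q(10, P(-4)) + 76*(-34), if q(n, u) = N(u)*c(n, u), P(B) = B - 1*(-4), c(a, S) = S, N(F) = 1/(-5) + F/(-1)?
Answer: -2584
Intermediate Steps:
N(F) = -⅕ - F (N(F) = 1*(-⅕) + F*(-1) = -⅕ - F)
P(B) = 4 + B (P(B) = B + 4 = 4 + B)
q(n, u) = u*(-⅕ - u) (q(n, u) = (-⅕ - u)*u = u*(-⅕ - u))
q(10, P(-4)) + 76*(-34) = -(4 - 4)*(⅕ + (4 - 4)) + 76*(-34) = -1*0*(⅕ + 0) - 2584 = -1*0*⅕ - 2584 = 0 - 2584 = -2584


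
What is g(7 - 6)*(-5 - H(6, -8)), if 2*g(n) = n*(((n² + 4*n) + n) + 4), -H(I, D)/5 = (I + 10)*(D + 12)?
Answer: 1575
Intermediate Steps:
H(I, D) = -5*(10 + I)*(12 + D) (H(I, D) = -5*(I + 10)*(D + 12) = -5*(10 + I)*(12 + D))
g(n) = n*(4 + n² + 5*n)/2 (g(n) = (n*(((n² + 4*n) + n) + 4))/2 = (n*((n² + 5*n) + 4))/2 = (n*(4 + n² + 5*n))/2 = n*(4 + n² + 5*n)/2)
g(7 - 6)*(-5 - H(6, -8)) = ((7 - 6)*(4 + (7 - 6)² + 5*(7 - 6))/2)*(-5 - (-600 - 60*6 - 50*(-8) - 5*(-8)*6)) = ((½)*1*(4 + 1² + 5*1))*(-5 - (-600 - 360 + 400 + 240)) = ((½)*1*(4 + 1 + 5))*(-5 - 1*(-320)) = ((½)*1*10)*(-5 + 320) = 5*315 = 1575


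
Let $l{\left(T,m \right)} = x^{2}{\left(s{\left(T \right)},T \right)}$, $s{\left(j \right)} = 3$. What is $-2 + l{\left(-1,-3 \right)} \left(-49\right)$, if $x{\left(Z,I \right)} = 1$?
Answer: $-51$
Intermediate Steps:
$l{\left(T,m \right)} = 1$ ($l{\left(T,m \right)} = 1^{2} = 1$)
$-2 + l{\left(-1,-3 \right)} \left(-49\right) = -2 + 1 \left(-49\right) = -2 - 49 = -51$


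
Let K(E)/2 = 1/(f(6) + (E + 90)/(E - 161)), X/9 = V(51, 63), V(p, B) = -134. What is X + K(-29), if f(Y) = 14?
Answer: -3134014/2599 ≈ -1205.9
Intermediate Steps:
X = -1206 (X = 9*(-134) = -1206)
K(E) = 2/(14 + (90 + E)/(-161 + E)) (K(E) = 2/(14 + (E + 90)/(E - 161)) = 2/(14 + (90 + E)/(-161 + E)))
X + K(-29) = -1206 + 2*(-161 - 29)/(-2164 + 15*(-29)) = -1206 + 2*(-190)/(-2164 - 435) = -1206 + 2*(-190)/(-2599) = -1206 + 2*(-1/2599)*(-190) = -1206 + 380/2599 = -3134014/2599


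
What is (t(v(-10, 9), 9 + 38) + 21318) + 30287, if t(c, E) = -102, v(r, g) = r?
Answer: 51503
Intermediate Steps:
(t(v(-10, 9), 9 + 38) + 21318) + 30287 = (-102 + 21318) + 30287 = 21216 + 30287 = 51503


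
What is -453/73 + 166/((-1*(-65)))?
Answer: -17327/4745 ≈ -3.6516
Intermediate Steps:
-453/73 + 166/((-1*(-65))) = -453*1/73 + 166/65 = -453/73 + 166*(1/65) = -453/73 + 166/65 = -17327/4745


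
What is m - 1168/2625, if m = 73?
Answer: 190457/2625 ≈ 72.555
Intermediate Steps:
m - 1168/2625 = 73 - 1168/2625 = 190457/2625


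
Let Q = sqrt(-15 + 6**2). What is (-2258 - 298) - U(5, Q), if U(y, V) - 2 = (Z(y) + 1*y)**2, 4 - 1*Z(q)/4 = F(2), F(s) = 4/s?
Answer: -2727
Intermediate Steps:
Q = sqrt(21) (Q = sqrt(-15 + 36) = sqrt(21) ≈ 4.5826)
Z(q) = 8 (Z(q) = 16 - 16/2 = 16 - 4*2 = 16 - 8 = 8)
U(y, V) = 2 + (8 + y)**2 (U(y, V) = 2 + (8 + 1*y)**2 = 2 + (8 + y)**2)
(-2258 - 298) - U(5, Q) = (-2258 - 298) - (2 + (8 + 5)**2) = -2556 - (2 + 13**2) = -2556 - (2 + 169) = -2556 - 1*171 = -2556 - 171 = -2727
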